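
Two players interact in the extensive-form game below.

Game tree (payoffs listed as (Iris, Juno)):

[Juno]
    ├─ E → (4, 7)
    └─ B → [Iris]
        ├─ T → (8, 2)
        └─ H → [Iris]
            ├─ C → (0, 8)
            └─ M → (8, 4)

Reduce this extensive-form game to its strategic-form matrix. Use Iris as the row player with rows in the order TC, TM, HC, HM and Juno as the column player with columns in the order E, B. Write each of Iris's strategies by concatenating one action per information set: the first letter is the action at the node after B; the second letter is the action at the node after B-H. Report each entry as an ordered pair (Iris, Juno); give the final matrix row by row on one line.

Row TC: E→(4,7), B→(8,2)
Row TM: E→(4,7), B→(8,2)
Row HC: E→(4,7), B→(0,8)
Row HM: E→(4,7), B→(8,4)

TC: (4,7) (8,2) | TM: (4,7) (8,2) | HC: (4,7) (0,8) | HM: (4,7) (8,4)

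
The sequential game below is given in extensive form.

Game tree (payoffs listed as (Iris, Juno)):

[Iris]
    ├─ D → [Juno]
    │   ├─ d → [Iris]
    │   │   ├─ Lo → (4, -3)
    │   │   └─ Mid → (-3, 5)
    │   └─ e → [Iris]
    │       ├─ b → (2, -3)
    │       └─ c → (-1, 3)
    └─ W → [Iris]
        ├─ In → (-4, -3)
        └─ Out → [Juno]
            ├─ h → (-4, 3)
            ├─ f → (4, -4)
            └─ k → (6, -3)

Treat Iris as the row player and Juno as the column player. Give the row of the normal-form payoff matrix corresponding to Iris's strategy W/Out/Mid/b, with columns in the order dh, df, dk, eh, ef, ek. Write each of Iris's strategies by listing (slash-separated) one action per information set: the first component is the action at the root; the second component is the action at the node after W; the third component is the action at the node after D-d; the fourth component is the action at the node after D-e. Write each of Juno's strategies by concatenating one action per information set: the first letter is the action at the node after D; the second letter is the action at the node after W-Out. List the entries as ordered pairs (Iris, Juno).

(-4,3) (4,-4) (6,-3) (-4,3) (4,-4) (6,-3)

vs dh: Iris plays W → Iris plays Out at [W] → Juno plays h at [W-Out] → (-4, 3)
vs df: Iris plays W → Iris plays Out at [W] → Juno plays f at [W-Out] → (4, -4)
vs dk: Iris plays W → Iris plays Out at [W] → Juno plays k at [W-Out] → (6, -3)
vs eh: Iris plays W → Iris plays Out at [W] → Juno plays h at [W-Out] → (-4, 3)
vs ef: Iris plays W → Iris plays Out at [W] → Juno plays f at [W-Out] → (4, -4)
vs ek: Iris plays W → Iris plays Out at [W] → Juno plays k at [W-Out] → (6, -3)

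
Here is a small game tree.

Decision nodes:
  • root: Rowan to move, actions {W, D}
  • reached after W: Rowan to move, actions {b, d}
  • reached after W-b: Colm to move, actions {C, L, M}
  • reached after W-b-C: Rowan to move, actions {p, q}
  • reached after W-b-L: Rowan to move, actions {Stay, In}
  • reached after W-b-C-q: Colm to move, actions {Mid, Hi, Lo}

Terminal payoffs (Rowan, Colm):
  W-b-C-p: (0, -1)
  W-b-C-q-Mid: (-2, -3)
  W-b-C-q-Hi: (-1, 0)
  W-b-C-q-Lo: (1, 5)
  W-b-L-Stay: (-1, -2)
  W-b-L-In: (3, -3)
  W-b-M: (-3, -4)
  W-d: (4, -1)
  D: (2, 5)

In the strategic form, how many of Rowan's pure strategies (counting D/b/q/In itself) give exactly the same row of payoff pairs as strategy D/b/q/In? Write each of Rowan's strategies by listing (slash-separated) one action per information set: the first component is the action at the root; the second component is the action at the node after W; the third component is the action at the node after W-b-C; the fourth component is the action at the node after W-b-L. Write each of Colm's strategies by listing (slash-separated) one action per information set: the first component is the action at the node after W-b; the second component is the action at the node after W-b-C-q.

8

Row for D/b/q/In (columns C/Mid, C/Hi, C/Lo, L/Mid, L/Hi, L/Lo, M/Mid, M/Hi, M/Lo): (2,5) (2,5) (2,5) (2,5) (2,5) (2,5) (2,5) (2,5) (2,5).
Under D/b/q/In, Rowan's choice at the node after W and at the node after W-b-C and at the node after W-b-L can never be reached regardless of what Colm does, so varying those choices leaves every outcome unchanged.
Holding the reachable choices fixed and varying the unreachable ones freely already gives 2 × 2 × 2 = 8 equivalent strategies.
No other strategy reproduces this row, so those 8 are the full class: D/b/p/Stay, D/b/p/In, D/b/q/Stay, D/b/q/In, D/d/p/Stay, D/d/p/In, D/d/q/Stay, D/d/q/In.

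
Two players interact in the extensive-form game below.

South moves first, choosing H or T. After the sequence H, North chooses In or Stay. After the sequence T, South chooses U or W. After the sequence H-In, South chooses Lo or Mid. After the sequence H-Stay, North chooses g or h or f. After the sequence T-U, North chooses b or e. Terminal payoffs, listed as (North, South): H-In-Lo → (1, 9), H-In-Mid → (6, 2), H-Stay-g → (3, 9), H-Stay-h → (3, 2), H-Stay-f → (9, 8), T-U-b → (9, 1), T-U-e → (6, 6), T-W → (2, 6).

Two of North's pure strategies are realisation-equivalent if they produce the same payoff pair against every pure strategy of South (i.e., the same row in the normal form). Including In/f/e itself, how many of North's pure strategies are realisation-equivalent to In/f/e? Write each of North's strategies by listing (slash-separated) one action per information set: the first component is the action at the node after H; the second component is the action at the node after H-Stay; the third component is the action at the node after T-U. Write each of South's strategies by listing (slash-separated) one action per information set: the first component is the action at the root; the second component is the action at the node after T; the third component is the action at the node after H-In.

3

Row for In/f/e (columns H/U/Lo, H/U/Mid, H/W/Lo, H/W/Mid, T/U/Lo, T/U/Mid, T/W/Lo, T/W/Mid): (1,9) (6,2) (1,9) (6,2) (6,6) (6,6) (2,6) (2,6).
Under In/f/e, North's choice at the node after H-Stay can never be reached regardless of what South does, so varying those choices leaves every outcome unchanged.
Holding the reachable choices fixed and varying the unreachable one freely already gives 3 equivalent strategies.
No other strategy reproduces this row, so those 3 are the full class: In/g/e, In/h/e, In/f/e.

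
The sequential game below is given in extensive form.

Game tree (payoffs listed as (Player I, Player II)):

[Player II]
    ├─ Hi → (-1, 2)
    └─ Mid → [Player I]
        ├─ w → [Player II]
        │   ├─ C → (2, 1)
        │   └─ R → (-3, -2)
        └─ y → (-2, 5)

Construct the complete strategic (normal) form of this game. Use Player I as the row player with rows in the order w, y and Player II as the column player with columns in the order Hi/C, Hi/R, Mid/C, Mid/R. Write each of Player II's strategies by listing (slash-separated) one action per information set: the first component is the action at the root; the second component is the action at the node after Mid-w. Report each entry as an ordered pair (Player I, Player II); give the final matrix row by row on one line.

w: (-1,2) (-1,2) (2,1) (-3,-2) | y: (-1,2) (-1,2) (-2,5) (-2,5)

         Hi/C     Hi/R    Mid/C    Mid/R
   w   (-1,2)   (-1,2)    (2,1)  (-3,-2)
   y   (-1,2)   (-1,2)   (-2,5)   (-2,5)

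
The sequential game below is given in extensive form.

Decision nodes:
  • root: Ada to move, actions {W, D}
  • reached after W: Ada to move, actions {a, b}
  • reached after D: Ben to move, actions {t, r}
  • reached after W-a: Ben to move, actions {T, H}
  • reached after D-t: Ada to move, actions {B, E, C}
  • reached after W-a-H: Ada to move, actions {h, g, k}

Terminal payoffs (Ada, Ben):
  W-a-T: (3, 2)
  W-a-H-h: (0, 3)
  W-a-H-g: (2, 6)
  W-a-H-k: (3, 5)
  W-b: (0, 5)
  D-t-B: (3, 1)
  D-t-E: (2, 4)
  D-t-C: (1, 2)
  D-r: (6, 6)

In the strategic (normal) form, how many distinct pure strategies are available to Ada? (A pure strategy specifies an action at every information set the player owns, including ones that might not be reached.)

36

Ada owns the root with actions {W, D} — two choices.
Ada owns the node after W with actions {a, b} — two choices.
Ada owns the node after D-t with actions {B, E, C} — three choices.
Ada owns the node after W-a-H with actions {h, g, k} — three choices.
A pure strategy fixes one action at each information set independently, so the count is the product 2 × 2 × 3 × 3 = 36.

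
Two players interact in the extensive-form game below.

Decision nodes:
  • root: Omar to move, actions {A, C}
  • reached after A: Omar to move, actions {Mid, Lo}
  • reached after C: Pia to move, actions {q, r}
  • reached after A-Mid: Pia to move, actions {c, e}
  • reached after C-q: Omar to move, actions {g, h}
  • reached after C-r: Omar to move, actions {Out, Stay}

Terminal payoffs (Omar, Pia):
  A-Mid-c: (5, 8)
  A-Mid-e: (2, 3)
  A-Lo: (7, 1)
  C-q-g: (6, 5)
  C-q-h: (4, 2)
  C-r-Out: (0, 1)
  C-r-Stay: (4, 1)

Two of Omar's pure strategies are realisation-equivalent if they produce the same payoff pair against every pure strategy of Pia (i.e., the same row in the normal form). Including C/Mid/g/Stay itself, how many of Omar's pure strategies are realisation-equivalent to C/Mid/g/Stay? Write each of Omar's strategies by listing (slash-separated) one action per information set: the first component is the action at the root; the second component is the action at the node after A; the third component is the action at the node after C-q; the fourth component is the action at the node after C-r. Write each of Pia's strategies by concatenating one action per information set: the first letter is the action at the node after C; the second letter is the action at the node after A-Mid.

2

Row for C/Mid/g/Stay (columns qc, qe, rc, re): (6,5) (6,5) (4,1) (4,1).
Under C/Mid/g/Stay, Omar's choice at the node after A can never be reached regardless of what Pia does, so varying those choices leaves every outcome unchanged.
Holding the reachable choices fixed and varying the unreachable one freely already gives 2 equivalent strategies.
No other strategy reproduces this row, so those 2 are the full class: C/Mid/g/Stay, C/Lo/g/Stay.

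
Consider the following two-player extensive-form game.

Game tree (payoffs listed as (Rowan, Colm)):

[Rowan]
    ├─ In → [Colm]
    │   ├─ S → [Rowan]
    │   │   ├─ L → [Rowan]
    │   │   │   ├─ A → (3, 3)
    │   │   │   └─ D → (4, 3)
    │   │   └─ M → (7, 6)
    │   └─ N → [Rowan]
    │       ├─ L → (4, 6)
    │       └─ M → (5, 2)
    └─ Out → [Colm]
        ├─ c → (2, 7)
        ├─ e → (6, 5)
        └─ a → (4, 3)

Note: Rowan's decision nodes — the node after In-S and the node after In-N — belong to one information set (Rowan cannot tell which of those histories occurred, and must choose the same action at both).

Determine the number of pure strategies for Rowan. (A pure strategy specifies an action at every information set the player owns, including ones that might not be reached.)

8

Rowan owns the root with actions {In, Out} — two choices.
Rowan owns the information set {In-S, In-N} with actions {L, M} — two choices.
Rowan owns the node after In-S-L with actions {A, D} — two choices.
A pure strategy fixes one action at each information set independently, so the count is the product 2 × 2 × 2 = 8.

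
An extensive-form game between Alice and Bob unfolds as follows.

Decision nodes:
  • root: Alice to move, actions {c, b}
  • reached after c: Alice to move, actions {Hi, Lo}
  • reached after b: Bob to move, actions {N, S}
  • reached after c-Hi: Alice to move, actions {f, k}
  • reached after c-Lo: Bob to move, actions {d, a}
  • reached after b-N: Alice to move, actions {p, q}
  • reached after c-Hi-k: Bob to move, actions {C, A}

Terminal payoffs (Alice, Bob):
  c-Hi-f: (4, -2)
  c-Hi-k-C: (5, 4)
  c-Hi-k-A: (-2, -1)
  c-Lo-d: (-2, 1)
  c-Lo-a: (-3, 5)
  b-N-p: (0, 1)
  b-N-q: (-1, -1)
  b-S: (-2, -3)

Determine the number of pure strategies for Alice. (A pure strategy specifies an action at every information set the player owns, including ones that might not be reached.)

16

Alice owns the root with actions {c, b} — two choices.
Alice owns the node after c with actions {Hi, Lo} — two choices.
Alice owns the node after c-Hi with actions {f, k} — two choices.
Alice owns the node after b-N with actions {p, q} — two choices.
A pure strategy fixes one action at each information set independently, so the count is the product 2 × 2 × 2 × 2 = 16.
(For reference, Bob has 8 pure strategies, giving a 16×8 normal-form matrix.)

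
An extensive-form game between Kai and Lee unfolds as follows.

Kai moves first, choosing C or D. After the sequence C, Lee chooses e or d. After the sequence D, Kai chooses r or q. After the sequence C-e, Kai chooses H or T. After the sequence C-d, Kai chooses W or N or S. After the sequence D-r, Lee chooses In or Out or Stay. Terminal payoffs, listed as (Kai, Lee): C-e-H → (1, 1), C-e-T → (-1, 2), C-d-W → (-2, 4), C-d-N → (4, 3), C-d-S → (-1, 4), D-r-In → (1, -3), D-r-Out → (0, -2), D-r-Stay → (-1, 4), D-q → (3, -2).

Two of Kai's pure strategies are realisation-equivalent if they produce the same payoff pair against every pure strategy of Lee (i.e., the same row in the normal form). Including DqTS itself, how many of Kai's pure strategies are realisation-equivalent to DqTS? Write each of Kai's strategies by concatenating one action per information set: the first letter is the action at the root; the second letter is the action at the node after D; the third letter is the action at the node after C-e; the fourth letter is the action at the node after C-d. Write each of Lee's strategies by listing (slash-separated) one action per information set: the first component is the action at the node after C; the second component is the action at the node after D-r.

6

Row for DqTS (columns e/In, e/Out, e/Stay, d/In, d/Out, d/Stay): (3,-2) (3,-2) (3,-2) (3,-2) (3,-2) (3,-2).
Under DqTS, Kai's choice at the node after C-e and at the node after C-d can never be reached regardless of what Lee does, so varying those choices leaves every outcome unchanged.
Holding the reachable choices fixed and varying the unreachable ones freely already gives 2 × 3 = 6 equivalent strategies.
No other strategy reproduces this row, so those 6 are the full class: DqHW, DqHN, DqHS, DqTW, DqTN, DqTS.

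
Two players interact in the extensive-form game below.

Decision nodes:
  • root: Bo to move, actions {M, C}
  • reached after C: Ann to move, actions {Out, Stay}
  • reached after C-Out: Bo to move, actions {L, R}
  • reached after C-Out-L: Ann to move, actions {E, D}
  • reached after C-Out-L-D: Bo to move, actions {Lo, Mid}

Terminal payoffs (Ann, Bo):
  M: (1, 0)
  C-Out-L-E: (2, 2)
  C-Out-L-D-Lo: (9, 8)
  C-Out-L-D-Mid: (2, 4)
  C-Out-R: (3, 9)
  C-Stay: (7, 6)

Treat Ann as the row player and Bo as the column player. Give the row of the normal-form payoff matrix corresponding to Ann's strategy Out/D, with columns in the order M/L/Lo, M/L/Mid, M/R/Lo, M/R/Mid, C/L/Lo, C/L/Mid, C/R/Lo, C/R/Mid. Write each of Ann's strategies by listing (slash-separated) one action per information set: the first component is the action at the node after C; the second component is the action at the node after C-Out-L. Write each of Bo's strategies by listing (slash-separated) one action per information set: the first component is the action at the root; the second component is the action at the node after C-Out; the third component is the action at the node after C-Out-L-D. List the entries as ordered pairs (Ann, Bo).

vs M/L/Lo: Bo plays M → (1, 0)
vs M/L/Mid: Bo plays M → (1, 0)
vs M/R/Lo: Bo plays M → (1, 0)
vs M/R/Mid: Bo plays M → (1, 0)
vs C/L/Lo: Bo plays C → Ann plays Out at [C] → Bo plays L at [C-Out] → Ann plays D at [C-Out-L] → Bo plays Lo at [C-Out-L-D] → (9, 8)
vs C/L/Mid: Bo plays C → Ann plays Out at [C] → Bo plays L at [C-Out] → Ann plays D at [C-Out-L] → Bo plays Mid at [C-Out-L-D] → (2, 4)
vs C/R/Lo: Bo plays C → Ann plays Out at [C] → Bo plays R at [C-Out] → (3, 9)
vs C/R/Mid: Bo plays C → Ann plays Out at [C] → Bo plays R at [C-Out] → (3, 9)

(1,0) (1,0) (1,0) (1,0) (9,8) (2,4) (3,9) (3,9)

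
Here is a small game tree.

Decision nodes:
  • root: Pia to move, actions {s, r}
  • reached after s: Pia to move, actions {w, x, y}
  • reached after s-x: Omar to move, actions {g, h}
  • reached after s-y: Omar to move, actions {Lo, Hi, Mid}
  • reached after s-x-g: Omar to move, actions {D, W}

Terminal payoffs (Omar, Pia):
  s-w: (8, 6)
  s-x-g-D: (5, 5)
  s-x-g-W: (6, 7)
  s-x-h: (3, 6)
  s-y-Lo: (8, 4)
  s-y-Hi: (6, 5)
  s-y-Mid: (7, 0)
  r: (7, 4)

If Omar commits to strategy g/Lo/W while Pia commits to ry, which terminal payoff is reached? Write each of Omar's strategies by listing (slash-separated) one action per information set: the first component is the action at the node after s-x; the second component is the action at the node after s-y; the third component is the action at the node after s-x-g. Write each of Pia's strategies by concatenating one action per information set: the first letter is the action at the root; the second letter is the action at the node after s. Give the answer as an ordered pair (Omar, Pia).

(7, 4)

Trace the play path from the root:
  Pia plays r
→ terminal payoff (7, 4).
(Omar's choice at the node after s-x is never reached on this path, so it doesn't affect the outcome.)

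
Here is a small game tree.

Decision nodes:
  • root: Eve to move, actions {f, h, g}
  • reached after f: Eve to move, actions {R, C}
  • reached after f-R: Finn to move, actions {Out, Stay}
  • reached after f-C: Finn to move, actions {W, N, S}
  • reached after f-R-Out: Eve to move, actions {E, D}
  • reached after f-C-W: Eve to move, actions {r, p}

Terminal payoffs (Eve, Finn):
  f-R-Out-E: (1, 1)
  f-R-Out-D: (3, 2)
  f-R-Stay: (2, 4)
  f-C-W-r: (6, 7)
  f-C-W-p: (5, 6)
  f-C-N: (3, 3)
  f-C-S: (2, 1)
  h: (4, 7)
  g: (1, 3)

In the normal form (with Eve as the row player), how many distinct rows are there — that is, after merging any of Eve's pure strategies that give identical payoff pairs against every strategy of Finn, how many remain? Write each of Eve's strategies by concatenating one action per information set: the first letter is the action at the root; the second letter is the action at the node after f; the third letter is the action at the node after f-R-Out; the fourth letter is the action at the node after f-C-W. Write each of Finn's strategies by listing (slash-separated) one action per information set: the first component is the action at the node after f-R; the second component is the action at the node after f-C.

6

Eve has 24 pure strategies: fREr, fREp, fRDr, fRDp, fCEr, fCEp, fCDr, fCDp, hREr, hREp, hRDr, hRDp, hCEr, hCEp, hCDr, hCDp, gREr, gREp, gRDr, gRDp, gCEr, gCEp, gCDr, gCDp. Columns: Out/W, Out/N, Out/S, Stay/W, Stay/N, Stay/S.
{fREr, fREp} → row (1,1) (1,1) (1,1) (2,4) (2,4) (2,4)
{fRDr, fRDp} → row (3,2) (3,2) (3,2) (2,4) (2,4) (2,4)
{fCEr, fCDr} → row (6,7) (3,3) (2,1) (6,7) (3,3) (2,1)
{fCEp, fCDp} → row (5,6) (3,3) (2,1) (5,6) (3,3) (2,1)
{hREr, hREp, hRDr, hRDp, hCEr, hCEp, hCDr, hCDp} → row (4,7) (4,7) (4,7) (4,7) (4,7) (4,7)
{gREr, gREp, gRDr, gRDp, gCEr, gCEp, gCDr, gCDp} → row (1,3) (1,3) (1,3) (1,3) (1,3) (1,3)
That's 6 distinct rows out of 24 strategies.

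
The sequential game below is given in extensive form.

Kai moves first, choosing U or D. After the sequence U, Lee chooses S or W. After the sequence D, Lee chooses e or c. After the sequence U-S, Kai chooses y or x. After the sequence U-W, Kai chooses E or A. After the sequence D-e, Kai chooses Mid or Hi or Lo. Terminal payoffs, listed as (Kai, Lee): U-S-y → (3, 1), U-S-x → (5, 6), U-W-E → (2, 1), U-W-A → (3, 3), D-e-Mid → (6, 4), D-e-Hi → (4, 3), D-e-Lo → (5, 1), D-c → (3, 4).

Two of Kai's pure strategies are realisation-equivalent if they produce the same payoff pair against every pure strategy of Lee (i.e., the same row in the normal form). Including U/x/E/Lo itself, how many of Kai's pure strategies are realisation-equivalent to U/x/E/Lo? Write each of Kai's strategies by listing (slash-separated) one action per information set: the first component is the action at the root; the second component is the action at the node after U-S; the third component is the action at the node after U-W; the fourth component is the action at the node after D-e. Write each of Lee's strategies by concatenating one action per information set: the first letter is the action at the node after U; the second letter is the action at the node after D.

3

Row for U/x/E/Lo (columns Se, Sc, We, Wc): (5,6) (5,6) (2,1) (2,1).
Under U/x/E/Lo, Kai's choice at the node after D-e can never be reached regardless of what Lee does, so varying those choices leaves every outcome unchanged.
Holding the reachable choices fixed and varying the unreachable one freely already gives 3 equivalent strategies.
No other strategy reproduces this row, so those 3 are the full class: U/x/E/Mid, U/x/E/Hi, U/x/E/Lo.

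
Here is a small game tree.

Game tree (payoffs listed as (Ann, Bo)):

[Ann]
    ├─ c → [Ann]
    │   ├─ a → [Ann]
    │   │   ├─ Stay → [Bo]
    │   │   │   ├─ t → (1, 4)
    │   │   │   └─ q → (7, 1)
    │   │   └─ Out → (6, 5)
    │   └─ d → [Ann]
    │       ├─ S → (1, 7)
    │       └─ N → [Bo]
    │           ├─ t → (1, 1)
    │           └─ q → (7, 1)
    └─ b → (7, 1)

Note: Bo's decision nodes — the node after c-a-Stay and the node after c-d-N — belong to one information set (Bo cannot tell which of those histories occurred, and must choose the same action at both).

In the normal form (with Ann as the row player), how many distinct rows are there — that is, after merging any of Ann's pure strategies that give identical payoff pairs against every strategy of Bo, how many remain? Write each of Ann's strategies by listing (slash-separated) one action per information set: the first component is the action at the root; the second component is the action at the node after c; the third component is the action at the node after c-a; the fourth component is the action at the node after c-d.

5

Ann has 16 pure strategies: c/a/Stay/S, c/a/Stay/N, c/a/Out/S, c/a/Out/N, c/d/Stay/S, c/d/Stay/N, c/d/Out/S, c/d/Out/N, b/a/Stay/S, b/a/Stay/N, b/a/Out/S, b/a/Out/N, b/d/Stay/S, b/d/Stay/N, b/d/Out/S, b/d/Out/N. Columns: t, q.
{c/a/Stay/S, c/a/Stay/N} → row (1,4) (7,1)
{c/a/Out/S, c/a/Out/N} → row (6,5) (6,5)
{c/d/Stay/S, c/d/Out/S} → row (1,7) (1,7)
{c/d/Stay/N, c/d/Out/N} → row (1,1) (7,1)
{b/a/Stay/S, b/a/Stay/N, b/a/Out/S, b/a/Out/N, b/d/Stay/S, b/d/Stay/N, b/d/Out/S, b/d/Out/N} → row (7,1) (7,1)
That's 5 distinct rows out of 16 strategies.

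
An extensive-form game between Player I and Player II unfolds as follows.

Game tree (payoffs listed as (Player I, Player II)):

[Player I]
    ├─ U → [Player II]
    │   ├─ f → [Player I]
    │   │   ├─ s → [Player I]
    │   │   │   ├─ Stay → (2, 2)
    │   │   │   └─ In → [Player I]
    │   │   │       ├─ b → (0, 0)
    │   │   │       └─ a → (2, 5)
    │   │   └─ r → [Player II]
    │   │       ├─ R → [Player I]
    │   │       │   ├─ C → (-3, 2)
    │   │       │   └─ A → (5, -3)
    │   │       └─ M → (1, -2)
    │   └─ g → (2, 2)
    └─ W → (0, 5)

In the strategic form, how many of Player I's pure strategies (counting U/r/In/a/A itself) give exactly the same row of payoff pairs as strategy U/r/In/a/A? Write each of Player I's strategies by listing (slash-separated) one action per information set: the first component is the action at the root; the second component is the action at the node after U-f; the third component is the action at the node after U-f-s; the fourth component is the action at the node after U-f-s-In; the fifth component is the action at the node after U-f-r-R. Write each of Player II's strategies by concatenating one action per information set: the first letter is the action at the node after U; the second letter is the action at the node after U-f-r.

Row for U/r/In/a/A (columns fR, fM, gR, gM): (5,-3) (1,-2) (2,2) (2,2).
Under U/r/In/a/A, Player I's choice at the node after U-f-s and at the node after U-f-s-In can never be reached regardless of what Player II does, so varying those choices leaves every outcome unchanged.
Holding the reachable choices fixed and varying the unreachable ones freely already gives 2 × 2 = 4 equivalent strategies.
No other strategy reproduces this row, so those 4 are the full class: U/r/Stay/b/A, U/r/Stay/a/A, U/r/In/b/A, U/r/In/a/A.

4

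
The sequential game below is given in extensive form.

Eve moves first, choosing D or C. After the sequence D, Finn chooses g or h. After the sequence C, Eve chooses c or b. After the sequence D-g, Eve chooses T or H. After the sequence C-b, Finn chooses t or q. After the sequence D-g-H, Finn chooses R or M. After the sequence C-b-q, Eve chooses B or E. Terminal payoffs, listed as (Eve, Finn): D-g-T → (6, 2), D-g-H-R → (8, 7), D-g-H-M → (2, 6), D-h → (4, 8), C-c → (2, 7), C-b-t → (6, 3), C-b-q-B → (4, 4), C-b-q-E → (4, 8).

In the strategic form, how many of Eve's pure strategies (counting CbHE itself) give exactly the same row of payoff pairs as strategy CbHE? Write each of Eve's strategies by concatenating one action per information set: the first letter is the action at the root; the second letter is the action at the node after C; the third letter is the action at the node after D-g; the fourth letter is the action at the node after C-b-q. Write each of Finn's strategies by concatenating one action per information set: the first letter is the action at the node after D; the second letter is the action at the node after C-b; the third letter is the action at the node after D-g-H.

Row for CbHE (columns gtR, gtM, gqR, gqM, htR, htM, hqR, hqM): (6,3) (6,3) (4,8) (4,8) (6,3) (6,3) (4,8) (4,8).
Under CbHE, Eve's choice at the node after D-g can never be reached regardless of what Finn does, so varying those choices leaves every outcome unchanged.
Holding the reachable choices fixed and varying the unreachable one freely already gives 2 equivalent strategies.
No other strategy reproduces this row, so those 2 are the full class: CbTE, CbHE.

2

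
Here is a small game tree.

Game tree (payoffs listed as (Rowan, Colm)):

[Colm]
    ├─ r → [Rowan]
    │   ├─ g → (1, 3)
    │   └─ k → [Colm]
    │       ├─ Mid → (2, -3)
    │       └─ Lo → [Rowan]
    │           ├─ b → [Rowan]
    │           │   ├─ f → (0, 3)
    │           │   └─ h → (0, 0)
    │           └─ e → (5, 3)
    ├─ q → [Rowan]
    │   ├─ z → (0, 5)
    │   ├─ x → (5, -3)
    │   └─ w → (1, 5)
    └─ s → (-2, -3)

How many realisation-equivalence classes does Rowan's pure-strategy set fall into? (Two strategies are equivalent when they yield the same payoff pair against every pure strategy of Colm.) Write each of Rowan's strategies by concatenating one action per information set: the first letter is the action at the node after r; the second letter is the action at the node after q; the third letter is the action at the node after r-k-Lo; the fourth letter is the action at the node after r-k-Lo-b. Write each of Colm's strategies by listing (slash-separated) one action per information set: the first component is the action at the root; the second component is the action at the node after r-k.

12

Rowan has 24 pure strategies: gzbf, gzbh, gzef, gzeh, gxbf, gxbh, gxef, gxeh, gwbf, gwbh, gwef, gweh, kzbf, kzbh, kzef, kzeh, kxbf, kxbh, kxef, kxeh, kwbf, kwbh, kwef, kweh. Columns: r/Mid, r/Lo, q/Mid, q/Lo, s/Mid, s/Lo.
{gzbf, gzbh, gzef, gzeh} → row (1,3) (1,3) (0,5) (0,5) (-2,-3) (-2,-3)
{gxbf, gxbh, gxef, gxeh} → row (1,3) (1,3) (5,-3) (5,-3) (-2,-3) (-2,-3)
{gwbf, gwbh, gwef, gweh} → row (1,3) (1,3) (1,5) (1,5) (-2,-3) (-2,-3)
{kzbf} → row (2,-3) (0,3) (0,5) (0,5) (-2,-3) (-2,-3)
{kzbh} → row (2,-3) (0,0) (0,5) (0,5) (-2,-3) (-2,-3)
{kzef, kzeh} → row (2,-3) (5,3) (0,5) (0,5) (-2,-3) (-2,-3)
{kxbf} → row (2,-3) (0,3) (5,-3) (5,-3) (-2,-3) (-2,-3)
{kxbh} → row (2,-3) (0,0) (5,-3) (5,-3) (-2,-3) (-2,-3)
{kxef, kxeh} → row (2,-3) (5,3) (5,-3) (5,-3) (-2,-3) (-2,-3)
{kwbf} → row (2,-3) (0,3) (1,5) (1,5) (-2,-3) (-2,-3)
{kwbh} → row (2,-3) (0,0) (1,5) (1,5) (-2,-3) (-2,-3)
{kwef, kweh} → row (2,-3) (5,3) (1,5) (1,5) (-2,-3) (-2,-3)
That's 12 distinct rows out of 24 strategies.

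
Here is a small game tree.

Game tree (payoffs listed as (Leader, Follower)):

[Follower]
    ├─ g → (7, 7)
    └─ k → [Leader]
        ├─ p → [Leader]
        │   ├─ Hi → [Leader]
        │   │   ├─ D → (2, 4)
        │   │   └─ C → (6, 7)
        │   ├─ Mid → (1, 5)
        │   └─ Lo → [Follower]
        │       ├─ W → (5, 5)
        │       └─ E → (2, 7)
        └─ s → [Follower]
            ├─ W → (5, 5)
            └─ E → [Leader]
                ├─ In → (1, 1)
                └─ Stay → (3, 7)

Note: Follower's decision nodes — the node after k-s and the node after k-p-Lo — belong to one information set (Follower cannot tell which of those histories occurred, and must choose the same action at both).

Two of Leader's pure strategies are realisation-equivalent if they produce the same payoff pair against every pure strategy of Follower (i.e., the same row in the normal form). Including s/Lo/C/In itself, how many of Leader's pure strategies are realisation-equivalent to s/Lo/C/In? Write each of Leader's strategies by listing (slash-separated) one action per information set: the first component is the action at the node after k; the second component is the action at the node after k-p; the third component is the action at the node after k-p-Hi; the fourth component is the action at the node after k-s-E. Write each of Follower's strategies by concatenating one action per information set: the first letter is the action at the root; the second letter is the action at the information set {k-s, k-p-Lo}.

Row for s/Lo/C/In (columns gW, gE, kW, kE): (7,7) (7,7) (5,5) (1,1).
Under s/Lo/C/In, Leader's choice at the node after k-p and at the node after k-p-Hi can never be reached regardless of what Follower does, so varying those choices leaves every outcome unchanged.
Holding the reachable choices fixed and varying the unreachable ones freely already gives 3 × 2 = 6 equivalent strategies.
No other strategy reproduces this row, so those 6 are the full class: s/Hi/D/In, s/Hi/C/In, s/Mid/D/In, s/Mid/C/In, s/Lo/D/In, s/Lo/C/In.

6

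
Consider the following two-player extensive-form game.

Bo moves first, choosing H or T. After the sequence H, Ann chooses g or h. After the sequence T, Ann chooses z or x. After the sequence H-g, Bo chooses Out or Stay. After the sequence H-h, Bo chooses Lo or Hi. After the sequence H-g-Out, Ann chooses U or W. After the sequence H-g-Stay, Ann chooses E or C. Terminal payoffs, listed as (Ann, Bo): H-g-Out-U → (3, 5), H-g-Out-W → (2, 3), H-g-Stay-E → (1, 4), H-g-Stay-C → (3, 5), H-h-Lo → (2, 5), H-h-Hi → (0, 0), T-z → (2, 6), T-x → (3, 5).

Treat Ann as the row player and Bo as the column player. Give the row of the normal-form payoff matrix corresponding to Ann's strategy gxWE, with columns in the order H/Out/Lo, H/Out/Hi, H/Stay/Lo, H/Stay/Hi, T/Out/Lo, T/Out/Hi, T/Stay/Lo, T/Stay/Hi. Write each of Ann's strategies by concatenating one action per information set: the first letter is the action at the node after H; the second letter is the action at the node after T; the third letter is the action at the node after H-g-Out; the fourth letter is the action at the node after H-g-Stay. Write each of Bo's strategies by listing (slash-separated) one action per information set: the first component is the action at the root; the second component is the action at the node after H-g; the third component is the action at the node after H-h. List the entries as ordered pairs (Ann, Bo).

(2,3) (2,3) (1,4) (1,4) (3,5) (3,5) (3,5) (3,5)

vs H/Out/Lo: Bo plays H → Ann plays g at [H] → Bo plays Out at [H-g] → Ann plays W at [H-g-Out] → (2, 3)
vs H/Out/Hi: Bo plays H → Ann plays g at [H] → Bo plays Out at [H-g] → Ann plays W at [H-g-Out] → (2, 3)
vs H/Stay/Lo: Bo plays H → Ann plays g at [H] → Bo plays Stay at [H-g] → Ann plays E at [H-g-Stay] → (1, 4)
vs H/Stay/Hi: Bo plays H → Ann plays g at [H] → Bo plays Stay at [H-g] → Ann plays E at [H-g-Stay] → (1, 4)
vs T/Out/Lo: Bo plays T → Ann plays x at [T] → (3, 5)
vs T/Out/Hi: Bo plays T → Ann plays x at [T] → (3, 5)
vs T/Stay/Lo: Bo plays T → Ann plays x at [T] → (3, 5)
vs T/Stay/Hi: Bo plays T → Ann plays x at [T] → (3, 5)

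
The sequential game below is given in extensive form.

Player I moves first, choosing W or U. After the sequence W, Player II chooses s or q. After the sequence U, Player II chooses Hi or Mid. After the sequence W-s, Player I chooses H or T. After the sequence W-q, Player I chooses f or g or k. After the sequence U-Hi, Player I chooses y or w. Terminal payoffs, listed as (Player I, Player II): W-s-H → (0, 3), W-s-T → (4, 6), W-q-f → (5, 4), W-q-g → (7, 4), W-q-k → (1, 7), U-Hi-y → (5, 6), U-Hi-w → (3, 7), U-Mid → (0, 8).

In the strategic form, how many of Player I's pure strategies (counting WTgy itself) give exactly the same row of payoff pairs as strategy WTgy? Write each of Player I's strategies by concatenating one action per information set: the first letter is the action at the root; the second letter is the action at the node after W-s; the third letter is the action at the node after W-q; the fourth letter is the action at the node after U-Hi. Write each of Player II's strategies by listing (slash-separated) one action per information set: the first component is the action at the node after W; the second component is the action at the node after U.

Row for WTgy (columns s/Hi, s/Mid, q/Hi, q/Mid): (4,6) (4,6) (7,4) (7,4).
Under WTgy, Player I's choice at the node after U-Hi can never be reached regardless of what Player II does, so varying those choices leaves every outcome unchanged.
Holding the reachable choices fixed and varying the unreachable one freely already gives 2 equivalent strategies.
No other strategy reproduces this row, so those 2 are the full class: WTgy, WTgw.

2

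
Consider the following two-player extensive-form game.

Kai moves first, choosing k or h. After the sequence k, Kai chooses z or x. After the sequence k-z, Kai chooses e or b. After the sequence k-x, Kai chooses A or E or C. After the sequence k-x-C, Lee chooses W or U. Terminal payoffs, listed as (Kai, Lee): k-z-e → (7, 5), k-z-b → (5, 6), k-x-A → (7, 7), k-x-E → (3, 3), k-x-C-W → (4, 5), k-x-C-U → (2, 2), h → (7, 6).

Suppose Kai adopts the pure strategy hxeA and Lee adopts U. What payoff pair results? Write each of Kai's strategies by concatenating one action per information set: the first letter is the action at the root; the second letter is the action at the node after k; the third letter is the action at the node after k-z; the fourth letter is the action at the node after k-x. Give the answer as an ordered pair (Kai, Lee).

(7, 6)

Trace the play path from the root:
  Kai plays h
→ terminal payoff (7, 6).
(Kai's choice at the node after k is never reached on this path, so it doesn't affect the outcome.)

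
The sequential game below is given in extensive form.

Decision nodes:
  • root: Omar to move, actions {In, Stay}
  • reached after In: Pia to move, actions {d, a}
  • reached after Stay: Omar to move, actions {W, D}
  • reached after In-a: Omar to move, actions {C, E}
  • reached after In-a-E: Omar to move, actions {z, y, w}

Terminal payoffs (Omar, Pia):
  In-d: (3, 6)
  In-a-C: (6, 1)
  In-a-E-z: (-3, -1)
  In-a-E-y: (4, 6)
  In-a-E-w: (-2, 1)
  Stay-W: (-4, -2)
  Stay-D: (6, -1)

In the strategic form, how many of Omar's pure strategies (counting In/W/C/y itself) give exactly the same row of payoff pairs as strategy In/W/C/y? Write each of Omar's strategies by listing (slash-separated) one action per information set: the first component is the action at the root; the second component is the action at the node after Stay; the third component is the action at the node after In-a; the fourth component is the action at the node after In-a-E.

Row for In/W/C/y (columns d, a): (3,6) (6,1).
Under In/W/C/y, Omar's choice at the node after Stay and at the node after In-a-E can never be reached regardless of what Pia does, so varying those choices leaves every outcome unchanged.
Holding the reachable choices fixed and varying the unreachable ones freely already gives 2 × 3 = 6 equivalent strategies.
No other strategy reproduces this row, so those 6 are the full class: In/W/C/z, In/W/C/y, In/W/C/w, In/D/C/z, In/D/C/y, In/D/C/w.

6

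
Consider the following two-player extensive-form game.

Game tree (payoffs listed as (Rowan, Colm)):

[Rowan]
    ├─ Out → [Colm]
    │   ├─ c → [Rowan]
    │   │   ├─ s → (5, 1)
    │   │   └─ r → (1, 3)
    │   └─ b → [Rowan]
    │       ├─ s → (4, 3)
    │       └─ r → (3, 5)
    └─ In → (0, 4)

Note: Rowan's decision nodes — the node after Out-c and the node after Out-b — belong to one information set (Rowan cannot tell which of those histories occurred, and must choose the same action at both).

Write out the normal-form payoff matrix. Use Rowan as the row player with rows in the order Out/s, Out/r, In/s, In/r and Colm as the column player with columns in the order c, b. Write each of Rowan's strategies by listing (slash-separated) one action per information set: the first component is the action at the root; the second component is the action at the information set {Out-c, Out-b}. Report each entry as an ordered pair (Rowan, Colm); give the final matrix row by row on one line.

Out/s: (5,1) (4,3) | Out/r: (1,3) (3,5) | In/s: (0,4) (0,4) | In/r: (0,4) (0,4)

Row Out/s: c→(5,1), b→(4,3)
Row Out/r: c→(1,3), b→(3,5)
Row In/s: c→(0,4), b→(0,4)
Row In/r: c→(0,4), b→(0,4)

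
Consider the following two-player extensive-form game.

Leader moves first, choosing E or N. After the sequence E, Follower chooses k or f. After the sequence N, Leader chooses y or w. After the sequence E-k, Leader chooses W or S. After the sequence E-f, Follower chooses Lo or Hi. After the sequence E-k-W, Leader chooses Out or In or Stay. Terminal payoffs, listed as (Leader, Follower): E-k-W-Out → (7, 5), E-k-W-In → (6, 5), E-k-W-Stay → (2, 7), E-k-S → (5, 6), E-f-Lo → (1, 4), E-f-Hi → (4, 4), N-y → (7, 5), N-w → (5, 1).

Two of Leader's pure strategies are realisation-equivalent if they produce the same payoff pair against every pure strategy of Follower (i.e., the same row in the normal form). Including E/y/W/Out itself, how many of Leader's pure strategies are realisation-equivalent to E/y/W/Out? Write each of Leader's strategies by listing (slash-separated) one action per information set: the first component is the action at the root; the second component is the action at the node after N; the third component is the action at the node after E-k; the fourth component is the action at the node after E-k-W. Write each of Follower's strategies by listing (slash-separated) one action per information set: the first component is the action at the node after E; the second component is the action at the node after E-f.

Row for E/y/W/Out (columns k/Lo, k/Hi, f/Lo, f/Hi): (7,5) (7,5) (1,4) (4,4).
Under E/y/W/Out, Leader's choice at the node after N can never be reached regardless of what Follower does, so varying those choices leaves every outcome unchanged.
Holding the reachable choices fixed and varying the unreachable one freely already gives 2 equivalent strategies.
No other strategy reproduces this row, so those 2 are the full class: E/y/W/Out, E/w/W/Out.

2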